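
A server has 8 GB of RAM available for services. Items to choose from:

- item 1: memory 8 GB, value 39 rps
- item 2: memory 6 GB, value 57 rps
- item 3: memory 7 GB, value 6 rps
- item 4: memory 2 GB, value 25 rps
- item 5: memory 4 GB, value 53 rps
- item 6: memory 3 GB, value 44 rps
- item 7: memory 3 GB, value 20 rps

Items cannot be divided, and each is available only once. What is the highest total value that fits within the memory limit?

Check high-value combinations within 8 GB:
- item 5+item 6: memory 4+3=7, value 53+44=97
- item 4+item 6+item 7: memory 2+3+3=8, value 25+44+20=89
- item 2+item 4: memory 6+2=8, value 57+25=82
- item 4+item 5: memory 2+4=6, value 25+53=78
- item 5+item 7: memory 4+3=7, value 53+20=73
Best: 97 rps.

97 rps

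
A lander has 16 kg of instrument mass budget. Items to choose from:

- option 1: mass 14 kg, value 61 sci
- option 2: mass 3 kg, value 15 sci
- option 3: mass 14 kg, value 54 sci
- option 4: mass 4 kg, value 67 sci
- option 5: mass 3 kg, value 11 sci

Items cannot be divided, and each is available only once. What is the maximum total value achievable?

93 sci

Check high-value combinations within 16 kg:
- option 2+option 4+option 5: mass 3+4+3=10, value 15+67+11=93
- option 2+option 4: mass 3+4=7, value 15+67=82
- option 4+option 5: mass 4+3=7, value 67+11=78
- option 4: mass 4, value 67
- option 1: mass 14, value 61
Best: 93 sci.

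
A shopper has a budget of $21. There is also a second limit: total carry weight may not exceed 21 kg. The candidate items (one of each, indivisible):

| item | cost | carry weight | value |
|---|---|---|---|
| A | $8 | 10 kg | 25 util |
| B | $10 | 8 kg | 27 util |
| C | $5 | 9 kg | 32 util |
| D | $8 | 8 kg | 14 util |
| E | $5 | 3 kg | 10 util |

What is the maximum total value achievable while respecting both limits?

Feasible sets respecting both limits:
- B+C+E: cost 20, carry weight 20, value 69
- B+C: cost 15, carry weight 17, value 59
- A+C: cost 13, carry weight 19, value 57
Best: 69 util.

69 util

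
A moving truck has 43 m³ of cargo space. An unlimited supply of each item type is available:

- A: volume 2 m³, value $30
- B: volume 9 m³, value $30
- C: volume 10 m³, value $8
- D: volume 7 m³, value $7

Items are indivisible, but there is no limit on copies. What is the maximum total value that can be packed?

$630

Best value-per-unit is A at 30/2, and filling with it alone uses volume 21×2=42. No mix of the others beats 21×30 = 630.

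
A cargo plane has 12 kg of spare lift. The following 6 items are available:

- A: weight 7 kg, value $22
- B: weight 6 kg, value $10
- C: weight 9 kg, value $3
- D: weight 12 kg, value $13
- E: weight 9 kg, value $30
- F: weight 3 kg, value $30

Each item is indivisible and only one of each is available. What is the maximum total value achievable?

$60

This is a 0/1 knapsack; check combinations near the capacity.
- E+F: weight 9+3=12, value 30+30=60
- A+F: weight 7+3=10, value 22+30=52
- B+F: weight 6+3=9, value 10+30=40
Best: $60.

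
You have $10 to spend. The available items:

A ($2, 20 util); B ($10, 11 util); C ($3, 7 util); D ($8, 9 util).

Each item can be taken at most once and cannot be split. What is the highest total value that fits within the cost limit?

Check high-value combinations within $10:
- A+D: cost 2+8=10, value 20+9=29
- A+C: cost 2+3=5, value 20+7=27
- A: cost 2, value 20
Best: 29 util.

29 util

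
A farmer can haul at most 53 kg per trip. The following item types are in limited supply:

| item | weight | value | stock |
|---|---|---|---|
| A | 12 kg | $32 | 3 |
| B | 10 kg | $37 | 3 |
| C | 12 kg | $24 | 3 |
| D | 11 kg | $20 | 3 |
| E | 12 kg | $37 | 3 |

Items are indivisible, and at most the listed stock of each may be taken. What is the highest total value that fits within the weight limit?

$168

Top feasible selections:
- 3×B + 1×D + 1×E: weight 53, value 168
- 1×A + 3×B + 1×D: weight 53, value 163
- 3×B + 1×C + 1×D: weight 53, value 155
- 3×B + 2×D: weight 52, value 151
Best: $168.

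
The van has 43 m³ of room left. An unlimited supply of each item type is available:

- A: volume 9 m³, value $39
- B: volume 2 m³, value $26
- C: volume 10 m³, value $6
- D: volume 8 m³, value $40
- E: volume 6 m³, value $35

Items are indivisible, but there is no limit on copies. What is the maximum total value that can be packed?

Best value-per-unit is B at 26/2, and filling with it alone uses volume 21×2=42. No mix of the others beats 21×26 = 546.

$546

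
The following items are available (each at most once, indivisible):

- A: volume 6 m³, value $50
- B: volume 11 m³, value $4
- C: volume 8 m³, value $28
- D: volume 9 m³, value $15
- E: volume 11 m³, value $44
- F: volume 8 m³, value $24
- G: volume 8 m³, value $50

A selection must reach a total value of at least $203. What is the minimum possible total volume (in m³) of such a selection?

Subsets with value ≥ 203, sorted by total volume:
- A+C+D+E+F+G: volume 50, value 211
- A+B+C+D+E+F+G: volume 61, value 215
Minimum volume: 50 m³.

50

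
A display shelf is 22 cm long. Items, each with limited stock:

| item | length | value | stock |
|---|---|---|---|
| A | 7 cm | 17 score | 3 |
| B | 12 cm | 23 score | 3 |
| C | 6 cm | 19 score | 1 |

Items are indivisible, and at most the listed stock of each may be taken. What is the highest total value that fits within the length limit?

53 score

Best selections within length 22 and stock limits:
- 2×A + 1×C: length 20, value 53
- 3×A: length 21, value 51
- 1×B + 1×C: length 18, value 42
- 1×A + 1×B: length 19, value 40
Best: 53 score.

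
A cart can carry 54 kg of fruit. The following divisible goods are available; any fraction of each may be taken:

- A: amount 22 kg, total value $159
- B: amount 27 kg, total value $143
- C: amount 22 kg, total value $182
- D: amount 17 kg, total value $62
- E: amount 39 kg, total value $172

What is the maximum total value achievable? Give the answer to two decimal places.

Take in order of value per unit:
- C (182/22 per unit): all 22 → value 182, running total 182.00
- A (159/22 per unit): all 22 → value 159, running total 341.00
- B (143/27 per unit): 10 of 27 → value 10×143/27 = 52.9630, running total 393.96
Total 393.96.

393.96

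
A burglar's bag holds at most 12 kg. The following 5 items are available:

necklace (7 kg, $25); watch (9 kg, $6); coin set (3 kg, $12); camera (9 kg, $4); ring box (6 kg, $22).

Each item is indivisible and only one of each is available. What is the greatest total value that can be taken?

$37

Check high-value combinations within 12 kg:
- necklace+coin set: weight 7+3=10, value 25+12=37
- coin set+ring box: weight 3+6=9, value 12+22=34
- necklace: weight 7, value 25
- ring box: weight 6, value 22
Best: $37.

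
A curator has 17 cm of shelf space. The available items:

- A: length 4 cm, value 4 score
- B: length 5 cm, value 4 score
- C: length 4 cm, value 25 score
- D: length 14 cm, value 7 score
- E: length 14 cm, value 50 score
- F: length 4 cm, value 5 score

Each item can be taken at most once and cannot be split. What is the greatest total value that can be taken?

Check high-value combinations within 17 cm:
- E: length 14, value 50
- A+B+C+F: length 4+5+4+4=17, value 4+4+25+5=38
- A+C+F: length 4+4+4=12, value 4+25+5=34
- B+C+F: length 5+4+4=13, value 4+25+5=34
Best: 50 score.

50 score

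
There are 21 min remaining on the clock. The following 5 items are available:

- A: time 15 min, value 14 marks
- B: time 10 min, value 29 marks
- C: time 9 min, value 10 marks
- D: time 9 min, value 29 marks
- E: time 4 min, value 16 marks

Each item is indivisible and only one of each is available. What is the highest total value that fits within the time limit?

58 marks

This is a 0/1 knapsack; check combinations near the capacity.
- B+D: time 10+9=19, value 29+29=58
- D+E: time 9+4=13, value 29+16=45
- B+E: time 10+4=14, value 29+16=45
- C+D: time 9+9=18, value 10+29=39
Best: 58 marks.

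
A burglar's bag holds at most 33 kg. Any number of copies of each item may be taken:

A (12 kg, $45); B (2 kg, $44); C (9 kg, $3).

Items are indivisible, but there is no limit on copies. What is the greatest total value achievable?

Best value-per-unit is B at 44/2, and filling with it alone uses weight 16×2=32. No mix of the others beats 16×44 = 704.

$704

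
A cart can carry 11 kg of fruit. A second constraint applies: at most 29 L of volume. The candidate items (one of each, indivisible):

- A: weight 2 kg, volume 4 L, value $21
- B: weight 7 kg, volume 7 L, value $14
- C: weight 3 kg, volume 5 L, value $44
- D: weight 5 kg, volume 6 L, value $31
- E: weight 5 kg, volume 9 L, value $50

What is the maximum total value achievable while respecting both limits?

Feasible sets respecting both limits:
- A+C+E: weight 10, volume 18, value 115
- A+C+D: weight 10, volume 15, value 96
- C+E: weight 8, volume 14, value 94
Best: $115.

$115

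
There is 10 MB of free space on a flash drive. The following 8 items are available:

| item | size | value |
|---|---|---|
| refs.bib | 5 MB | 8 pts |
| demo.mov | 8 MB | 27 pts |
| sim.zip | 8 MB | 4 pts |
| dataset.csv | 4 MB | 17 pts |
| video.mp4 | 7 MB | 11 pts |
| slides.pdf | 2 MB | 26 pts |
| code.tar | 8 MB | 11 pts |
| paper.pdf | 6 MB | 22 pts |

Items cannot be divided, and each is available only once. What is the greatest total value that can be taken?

53 pts

Check high-value combinations within 10 MB:
- demo.mov+slides.pdf: size 8+2=10, value 27+26=53
- slides.pdf+paper.pdf: size 2+6=8, value 26+22=48
- dataset.csv+slides.pdf: size 4+2=6, value 17+26=43
- dataset.csv+paper.pdf: size 4+6=10, value 17+22=39
- video.mp4+slides.pdf: size 7+2=9, value 11+26=37
Best: 53 pts.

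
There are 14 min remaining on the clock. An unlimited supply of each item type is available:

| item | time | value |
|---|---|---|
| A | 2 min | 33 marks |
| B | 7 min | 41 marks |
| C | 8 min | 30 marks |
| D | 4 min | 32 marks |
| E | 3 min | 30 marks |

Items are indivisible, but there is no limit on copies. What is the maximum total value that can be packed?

231 marks

Best value-per-unit is A at 33/2, and filling with it alone uses time 7×2=14. No mix of the others beats 7×33 = 231.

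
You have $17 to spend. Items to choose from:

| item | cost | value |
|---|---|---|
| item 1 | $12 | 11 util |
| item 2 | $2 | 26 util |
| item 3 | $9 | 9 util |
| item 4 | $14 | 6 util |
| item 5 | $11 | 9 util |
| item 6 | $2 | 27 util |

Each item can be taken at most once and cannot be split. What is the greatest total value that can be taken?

64 util

Check high-value combinations within $17:
- item 1+item 2+item 6: cost 12+2+2=16, value 11+26+27=64
- item 2+item 3+item 6: cost 2+9+2=13, value 26+9+27=62
- item 2+item 5+item 6: cost 2+11+2=15, value 26+9+27=62
- item 2+item 6: cost 2+2=4, value 26+27=53
Best: 64 util.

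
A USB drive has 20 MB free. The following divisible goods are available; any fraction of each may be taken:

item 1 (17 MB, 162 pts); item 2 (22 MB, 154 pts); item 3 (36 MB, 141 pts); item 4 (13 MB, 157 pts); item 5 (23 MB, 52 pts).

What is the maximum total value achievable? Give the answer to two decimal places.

223.71

Take in order of value per unit:
- item 4 (157/13 per unit): all 13 → value 157, running total 157.00
- item 1 (162/17 per unit): 7 of 17 → value 7×162/17 = 66.7059, running total 223.71
Total 223.71.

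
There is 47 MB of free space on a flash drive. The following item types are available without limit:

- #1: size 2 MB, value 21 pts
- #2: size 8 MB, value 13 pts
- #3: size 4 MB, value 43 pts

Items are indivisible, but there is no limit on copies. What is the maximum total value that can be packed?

494 pts

Best value-per-unit is #3 at 43/4; filling with it alone gives 11×43 = 473.
Optimal mix: 1×#1 + 11×#3 → size 46, value 494.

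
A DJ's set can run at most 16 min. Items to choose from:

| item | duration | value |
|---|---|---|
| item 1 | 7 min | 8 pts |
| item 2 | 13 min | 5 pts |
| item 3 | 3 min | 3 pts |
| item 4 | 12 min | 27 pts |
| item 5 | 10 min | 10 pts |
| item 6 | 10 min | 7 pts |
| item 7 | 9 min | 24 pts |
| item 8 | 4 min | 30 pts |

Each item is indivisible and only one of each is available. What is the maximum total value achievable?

Check high-value combinations within 16 min:
- item 4+item 8: duration 12+4=16, value 27+30=57
- item 3+item 7+item 8: duration 3+9+4=16, value 3+24+30=57
- item 7+item 8: duration 9+4=13, value 24+30=54
- item 1+item 3+item 8: duration 7+3+4=14, value 8+3+30=41
- item 5+item 8: duration 10+4=14, value 10+30=40
Best: 57 pts.

57 pts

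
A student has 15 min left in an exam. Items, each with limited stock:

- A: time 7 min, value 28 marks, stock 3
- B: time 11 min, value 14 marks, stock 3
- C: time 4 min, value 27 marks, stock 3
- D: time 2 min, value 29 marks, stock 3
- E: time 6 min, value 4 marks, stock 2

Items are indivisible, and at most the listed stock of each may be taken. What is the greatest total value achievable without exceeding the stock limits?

141 marks

Best selections within time 15 and stock limits:
- 2×C + 3×D: time 14, value 141
- 1×A + 3×D: time 13, value 115
Best: 141 marks.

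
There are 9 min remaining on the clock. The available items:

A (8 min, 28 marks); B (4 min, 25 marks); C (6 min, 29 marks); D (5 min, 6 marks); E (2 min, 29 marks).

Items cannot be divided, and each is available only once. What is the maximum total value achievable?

58 marks

This is a 0/1 knapsack; check combinations near the capacity.
- C+E: time 6+2=8, value 29+29=58
- B+E: time 4+2=6, value 25+29=54
- D+E: time 5+2=7, value 6+29=35
- B+D: time 4+5=9, value 25+6=31
Best: 58 marks.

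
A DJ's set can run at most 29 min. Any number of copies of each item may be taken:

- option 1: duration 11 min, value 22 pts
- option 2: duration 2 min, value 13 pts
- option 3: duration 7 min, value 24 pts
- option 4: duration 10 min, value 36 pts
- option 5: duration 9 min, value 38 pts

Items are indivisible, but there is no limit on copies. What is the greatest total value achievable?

Best value-per-unit is option 2 at 13/2, and filling with it alone uses duration 14×2=28. No mix of the others beats 14×13 = 182.

182 pts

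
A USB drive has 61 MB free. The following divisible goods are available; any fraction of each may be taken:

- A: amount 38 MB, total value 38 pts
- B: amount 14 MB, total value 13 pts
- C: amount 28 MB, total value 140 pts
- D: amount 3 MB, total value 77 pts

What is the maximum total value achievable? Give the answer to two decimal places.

247.00

Take in order of value per unit:
- D (77/3 per unit): all 3 → value 77, running total 77.00
- C (140/28 per unit): all 28 → value 140, running total 217.00
- A (38/38 per unit): 30 of 38 → value 30×38/38 = 30.0000, running total 247.00
Total 247.00.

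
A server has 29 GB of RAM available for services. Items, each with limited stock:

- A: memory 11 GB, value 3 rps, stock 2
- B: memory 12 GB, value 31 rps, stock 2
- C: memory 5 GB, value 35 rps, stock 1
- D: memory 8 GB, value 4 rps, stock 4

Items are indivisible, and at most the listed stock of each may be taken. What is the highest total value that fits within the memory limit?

97 rps

Best selections within memory 29 and stock limits:
- 2×B + 1×C: memory 29, value 97
- 1×B + 1×C + 1×D: memory 25, value 70
Best: 97 rps.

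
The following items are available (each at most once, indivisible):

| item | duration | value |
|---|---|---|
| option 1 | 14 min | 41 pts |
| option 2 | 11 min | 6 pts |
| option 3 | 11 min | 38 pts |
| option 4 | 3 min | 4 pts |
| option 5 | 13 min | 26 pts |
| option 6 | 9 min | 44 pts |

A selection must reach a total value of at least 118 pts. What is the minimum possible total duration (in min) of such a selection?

Subsets with value ≥ 118, sorted by total duration:
- option 1+option 3+option 6: duration 34, value 123
- option 1+option 3+option 4+option 6: duration 37, value 127
- option 1+option 2+option 3+option 6: duration 45, value 129
- option 1+option 3+option 5+option 6: duration 47, value 149
Minimum duration: 34 min.

34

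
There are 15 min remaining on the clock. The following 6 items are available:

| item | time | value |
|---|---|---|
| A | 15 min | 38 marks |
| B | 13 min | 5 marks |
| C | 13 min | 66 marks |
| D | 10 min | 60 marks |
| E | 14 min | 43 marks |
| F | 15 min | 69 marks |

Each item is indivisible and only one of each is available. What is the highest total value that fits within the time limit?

69 marks

Check high-value combinations within 15 min:
- F: time 15, value 69
- C: time 13, value 66
- D: time 10, value 60
- E: time 14, value 43
- A: time 15, value 38
Best: 69 marks.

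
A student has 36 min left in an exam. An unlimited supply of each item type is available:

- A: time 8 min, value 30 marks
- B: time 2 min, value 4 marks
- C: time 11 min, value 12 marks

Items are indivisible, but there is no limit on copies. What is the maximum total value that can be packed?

128 marks

Best value-per-unit is A at 30/8; filling with it alone gives 4×30 = 120.
Optimal mix: 4×A + 2×B → time 36, value 128.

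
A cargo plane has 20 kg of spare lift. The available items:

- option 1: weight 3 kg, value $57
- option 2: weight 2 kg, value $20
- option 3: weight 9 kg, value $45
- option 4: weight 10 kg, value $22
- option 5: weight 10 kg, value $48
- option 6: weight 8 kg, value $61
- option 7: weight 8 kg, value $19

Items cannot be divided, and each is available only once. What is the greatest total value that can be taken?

This is a 0/1 knapsack; check combinations near the capacity.
- option 1+option 3+option 6: weight 3+9+8=20, value 57+45+61=163
- option 1+option 2+option 6: weight 3+2+8=13, value 57+20+61=138
- option 1+option 6+option 7: weight 3+8+8=19, value 57+61+19=137
Best: $163.

$163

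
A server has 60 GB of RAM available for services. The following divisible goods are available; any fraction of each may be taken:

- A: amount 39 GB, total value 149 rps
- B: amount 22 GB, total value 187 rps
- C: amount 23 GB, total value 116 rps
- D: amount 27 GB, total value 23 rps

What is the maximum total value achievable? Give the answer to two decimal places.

360.31

Take in order of value per unit:
- B (187/22 per unit): all 22 → value 187, running total 187.00
- C (116/23 per unit): all 23 → value 116, running total 303.00
- A (149/39 per unit): 15 of 39 → value 15×149/39 = 57.3077, running total 360.31
Total 360.31.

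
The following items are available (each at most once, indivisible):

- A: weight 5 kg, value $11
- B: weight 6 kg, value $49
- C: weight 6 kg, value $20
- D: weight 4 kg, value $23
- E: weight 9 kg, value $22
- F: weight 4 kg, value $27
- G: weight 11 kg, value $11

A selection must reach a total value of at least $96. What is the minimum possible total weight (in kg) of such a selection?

14

Subsets with value ≥ 96, sorted by total weight:
- B+D+F: weight 14, value 99
- B+C+F: weight 16, value 96
- A+B+D+F: weight 19, value 110
- B+E+F: weight 19, value 98
Minimum weight: 14 kg.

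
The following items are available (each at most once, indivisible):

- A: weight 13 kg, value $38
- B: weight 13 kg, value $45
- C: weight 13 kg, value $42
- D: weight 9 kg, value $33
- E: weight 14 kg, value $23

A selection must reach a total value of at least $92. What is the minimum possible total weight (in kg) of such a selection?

35

Subsets with value ≥ 92, sorted by total weight:
- B+C+D: weight 35, value 120
- A+B+D: weight 35, value 116
- A+C+D: weight 35, value 113
- B+D+E: weight 36, value 101
Minimum weight: 35 kg.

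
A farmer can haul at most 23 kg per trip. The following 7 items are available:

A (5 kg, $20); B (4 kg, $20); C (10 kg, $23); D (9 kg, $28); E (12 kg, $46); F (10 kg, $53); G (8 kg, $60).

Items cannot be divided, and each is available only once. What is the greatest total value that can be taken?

$133

Check high-value combinations within 23 kg:
- B+F+G: weight 4+10+8=22, value 20+53+60=133
- A+F+G: weight 5+10+8=23, value 20+53+60=133
- F+G: weight 10+8=18, value 53+60=113
- B+D+G: weight 4+9+8=21, value 20+28+60=108
- A+D+G: weight 5+9+8=22, value 20+28+60=108
Best: $133.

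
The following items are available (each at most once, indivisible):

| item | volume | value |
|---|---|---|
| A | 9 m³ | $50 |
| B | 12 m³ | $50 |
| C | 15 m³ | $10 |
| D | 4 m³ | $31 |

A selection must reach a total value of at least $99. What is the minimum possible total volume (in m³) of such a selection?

Subsets with value ≥ 99, sorted by total volume:
- A+B: volume 21, value 100
- A+B+D: volume 25, value 131
Minimum volume: 21 m³.

21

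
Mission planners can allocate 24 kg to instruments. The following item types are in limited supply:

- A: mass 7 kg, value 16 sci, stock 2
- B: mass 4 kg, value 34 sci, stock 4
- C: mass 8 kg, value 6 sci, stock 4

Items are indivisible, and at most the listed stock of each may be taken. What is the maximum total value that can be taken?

Best selections within mass 24 and stock limits:
- 1×A + 4×B: mass 23, value 152
- 4×B + 1×C: mass 24, value 142
- 4×B: mass 16, value 136
- 1×A + 3×B: mass 19, value 118
Best: 152 sci.

152 sci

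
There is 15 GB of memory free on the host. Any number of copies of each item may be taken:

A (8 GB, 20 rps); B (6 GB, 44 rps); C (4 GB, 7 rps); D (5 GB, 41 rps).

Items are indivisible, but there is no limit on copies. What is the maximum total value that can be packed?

123 rps

Best value-per-unit is D at 41/5, and filling with it alone uses memory 3×5=15. No mix of the others beats 3×41 = 123.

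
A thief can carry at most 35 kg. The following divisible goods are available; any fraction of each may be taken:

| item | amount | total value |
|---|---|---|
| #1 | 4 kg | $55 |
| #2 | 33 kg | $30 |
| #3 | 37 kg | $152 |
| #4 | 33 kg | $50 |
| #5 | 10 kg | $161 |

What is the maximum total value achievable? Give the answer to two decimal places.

302.27

Take in order of value per unit:
- #5 (161/10 per unit): all 10 → value 161, running total 161.00
- #1 (55/4 per unit): all 4 → value 55, running total 216.00
- #3 (152/37 per unit): 21 of 37 → value 21×152/37 = 86.2703, running total 302.27
Total 302.27.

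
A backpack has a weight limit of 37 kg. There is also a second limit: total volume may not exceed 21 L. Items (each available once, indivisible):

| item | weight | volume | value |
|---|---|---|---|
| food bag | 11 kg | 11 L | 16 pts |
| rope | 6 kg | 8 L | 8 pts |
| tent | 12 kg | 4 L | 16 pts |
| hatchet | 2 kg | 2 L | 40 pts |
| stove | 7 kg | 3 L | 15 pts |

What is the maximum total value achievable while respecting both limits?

87 pts

Feasible sets respecting both limits:
- food bag+tent+hatchet+stove: weight 32, volume 20, value 87
- rope+tent+hatchet+stove: weight 27, volume 17, value 79
- food bag+tent+hatchet: weight 25, volume 17, value 72
Best: 87 pts.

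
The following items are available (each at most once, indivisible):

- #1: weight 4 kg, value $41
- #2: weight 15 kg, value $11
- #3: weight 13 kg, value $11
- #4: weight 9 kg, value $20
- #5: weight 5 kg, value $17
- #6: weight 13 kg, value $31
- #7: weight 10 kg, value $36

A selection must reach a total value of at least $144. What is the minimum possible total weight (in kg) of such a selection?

41

Subsets with value ≥ 144, sorted by total weight:
- #1+#4+#5+#6+#7: weight 41, value 145
- #1+#3+#4+#5+#6+#7: weight 54, value 156
- #1+#2+#4+#5+#6+#7: weight 56, value 156
- #1+#2+#3+#5+#6+#7: weight 60, value 147
Minimum weight: 41 kg.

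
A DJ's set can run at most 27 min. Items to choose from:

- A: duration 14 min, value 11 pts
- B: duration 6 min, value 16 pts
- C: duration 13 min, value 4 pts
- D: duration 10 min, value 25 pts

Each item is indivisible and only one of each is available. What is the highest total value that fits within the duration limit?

This is a 0/1 knapsack; check combinations near the capacity.
- B+D: duration 6+10=16, value 16+25=41
- A+D: duration 14+10=24, value 11+25=36
- C+D: duration 13+10=23, value 4+25=29
- A+B: duration 14+6=20, value 11+16=27
Best: 41 pts.

41 pts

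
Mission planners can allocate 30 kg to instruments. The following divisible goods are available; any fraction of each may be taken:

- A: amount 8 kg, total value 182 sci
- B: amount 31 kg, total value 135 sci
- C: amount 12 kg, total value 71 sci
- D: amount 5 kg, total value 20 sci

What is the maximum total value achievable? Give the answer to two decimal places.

296.55

Take in order of value per unit:
- A (182/8 per unit): all 8 → value 182, running total 182.00
- C (71/12 per unit): all 12 → value 71, running total 253.00
- B (135/31 per unit): 10 of 31 → value 10×135/31 = 43.5484, running total 296.55
Total 296.55.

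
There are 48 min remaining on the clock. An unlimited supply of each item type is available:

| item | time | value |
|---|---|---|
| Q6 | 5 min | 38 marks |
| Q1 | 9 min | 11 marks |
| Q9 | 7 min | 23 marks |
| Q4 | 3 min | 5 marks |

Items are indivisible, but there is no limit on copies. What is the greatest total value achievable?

Best value-per-unit is Q6 at 38/5; filling with it alone gives 9×38 = 342.
Optimal mix: 9×Q6 + 1×Q4 → time 48, value 347.

347 marks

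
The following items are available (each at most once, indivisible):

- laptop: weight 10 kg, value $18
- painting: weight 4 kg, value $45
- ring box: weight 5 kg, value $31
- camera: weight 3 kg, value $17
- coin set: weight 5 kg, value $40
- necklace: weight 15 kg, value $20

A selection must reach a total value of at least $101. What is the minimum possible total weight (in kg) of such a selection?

Subsets with value ≥ 101, sorted by total weight:
- painting+camera+coin set: weight 12, value 102
- painting+ring box+coin set: weight 14, value 116
- painting+ring box+camera+coin set: weight 17, value 133
Minimum weight: 12 kg.

12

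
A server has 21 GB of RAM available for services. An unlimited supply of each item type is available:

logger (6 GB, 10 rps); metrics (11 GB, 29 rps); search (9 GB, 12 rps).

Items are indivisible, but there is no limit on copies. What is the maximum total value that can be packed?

41 rps

Best value-per-unit is metrics at 29/11; filling with it alone gives 1×29 = 29.
Optimal mix: 1×metrics + 1×search → memory 20, value 41.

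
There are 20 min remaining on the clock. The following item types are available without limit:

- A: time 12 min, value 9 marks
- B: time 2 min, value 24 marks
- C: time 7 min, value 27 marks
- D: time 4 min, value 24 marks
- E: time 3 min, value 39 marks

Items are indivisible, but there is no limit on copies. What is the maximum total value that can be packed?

Best value-per-unit is E at 39/3; filling with it alone gives 6×39 = 234.
Optimal mix: 1×B + 6×E → time 20, value 258.

258 marks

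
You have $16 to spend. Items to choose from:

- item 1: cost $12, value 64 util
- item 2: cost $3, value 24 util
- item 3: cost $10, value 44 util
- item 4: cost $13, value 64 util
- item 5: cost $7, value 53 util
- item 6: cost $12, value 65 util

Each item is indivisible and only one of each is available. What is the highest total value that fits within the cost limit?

Check high-value combinations within $16:
- item 2+item 6: cost 3+12=15, value 24+65=89
- item 1+item 2: cost 12+3=15, value 64+24=88
- item 2+item 4: cost 3+13=16, value 24+64=88
Best: 89 util.

89 util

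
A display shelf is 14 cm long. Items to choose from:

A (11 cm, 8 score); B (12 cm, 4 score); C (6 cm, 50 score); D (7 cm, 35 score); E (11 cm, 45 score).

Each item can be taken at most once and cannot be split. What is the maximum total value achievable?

Check high-value combinations within 14 cm:
- C+D: length 6+7=13, value 50+35=85
- C: length 6, value 50
- E: length 11, value 45
- D: length 7, value 35
Best: 85 score.

85 score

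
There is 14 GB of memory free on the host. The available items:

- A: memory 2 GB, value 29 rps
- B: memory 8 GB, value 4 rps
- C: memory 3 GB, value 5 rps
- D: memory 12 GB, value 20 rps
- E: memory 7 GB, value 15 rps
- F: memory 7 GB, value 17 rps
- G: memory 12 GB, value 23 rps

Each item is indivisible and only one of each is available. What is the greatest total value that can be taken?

52 rps

Check high-value combinations within 14 GB:
- A+G: memory 2+12=14, value 29+23=52
- A+C+F: memory 2+3+7=12, value 29+5+17=51
- A+C+E: memory 2+3+7=12, value 29+5+15=49
- A+D: memory 2+12=14, value 29+20=49
- A+F: memory 2+7=9, value 29+17=46
Best: 52 rps.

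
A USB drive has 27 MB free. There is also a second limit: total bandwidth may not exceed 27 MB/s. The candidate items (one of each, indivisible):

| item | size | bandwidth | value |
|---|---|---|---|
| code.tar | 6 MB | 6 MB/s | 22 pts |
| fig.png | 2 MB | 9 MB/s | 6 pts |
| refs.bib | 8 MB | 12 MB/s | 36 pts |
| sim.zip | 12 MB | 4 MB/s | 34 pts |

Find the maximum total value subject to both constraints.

92 pts

Feasible sets respecting both limits:
- code.tar+refs.bib+sim.zip: size 26, bandwidth 22, value 92
- fig.png+refs.bib+sim.zip: size 22, bandwidth 25, value 76
- refs.bib+sim.zip: size 20, bandwidth 16, value 70
- code.tar+fig.png+refs.bib: size 16, bandwidth 27, value 64
Best: 92 pts.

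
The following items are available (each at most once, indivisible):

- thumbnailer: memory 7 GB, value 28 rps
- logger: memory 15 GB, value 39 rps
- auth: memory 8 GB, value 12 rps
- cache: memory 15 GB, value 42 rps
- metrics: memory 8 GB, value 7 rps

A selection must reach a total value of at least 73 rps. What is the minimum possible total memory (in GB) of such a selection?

30

Subsets with value ≥ 73, sorted by total memory:
- thumbnailer+auth+cache: memory 30, value 82
- logger+cache: memory 30, value 81
Minimum memory: 30 GB.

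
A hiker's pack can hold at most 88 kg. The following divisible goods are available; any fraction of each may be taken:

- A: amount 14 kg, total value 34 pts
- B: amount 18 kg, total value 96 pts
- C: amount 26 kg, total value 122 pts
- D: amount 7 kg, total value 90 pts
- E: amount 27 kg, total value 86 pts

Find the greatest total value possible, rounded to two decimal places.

418.29

Take in order of value per unit:
- D (90/7 per unit): all 7 → value 90, running total 90.00
- B (96/18 per unit): all 18 → value 96, running total 186.00
- C (122/26 per unit): all 26 → value 122, running total 308.00
- E (86/27 per unit): all 27 → value 86, running total 394.00
- A (34/14 per unit): 10 of 14 → value 10×34/14 = 24.2857, running total 418.29
Total 418.29.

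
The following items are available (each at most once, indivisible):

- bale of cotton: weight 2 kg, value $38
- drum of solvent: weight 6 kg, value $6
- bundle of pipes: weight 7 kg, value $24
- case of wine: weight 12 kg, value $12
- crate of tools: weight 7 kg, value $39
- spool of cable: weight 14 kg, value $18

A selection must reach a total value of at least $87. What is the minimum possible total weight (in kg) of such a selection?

16

Subsets with value ≥ 87, sorted by total weight:
- bale of cotton+bundle of pipes+crate of tools: weight 16, value 101
- bale of cotton+case of wine+crate of tools: weight 21, value 89
- bale of cotton+drum of solvent+bundle of pipes+crate of tools: weight 22, value 107
- bale of cotton+crate of tools+spool of cable: weight 23, value 95
Minimum weight: 16 kg.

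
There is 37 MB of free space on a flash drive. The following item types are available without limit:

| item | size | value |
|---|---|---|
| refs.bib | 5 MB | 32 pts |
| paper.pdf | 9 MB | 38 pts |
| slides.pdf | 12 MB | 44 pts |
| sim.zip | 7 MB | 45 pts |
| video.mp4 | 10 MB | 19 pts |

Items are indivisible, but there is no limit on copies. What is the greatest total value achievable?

Best value-per-unit is sim.zip at 45/7; filling with it alone gives 5×45 = 225.
Optimal mix: 6×refs.bib + 1×sim.zip → size 37, value 237.

237 pts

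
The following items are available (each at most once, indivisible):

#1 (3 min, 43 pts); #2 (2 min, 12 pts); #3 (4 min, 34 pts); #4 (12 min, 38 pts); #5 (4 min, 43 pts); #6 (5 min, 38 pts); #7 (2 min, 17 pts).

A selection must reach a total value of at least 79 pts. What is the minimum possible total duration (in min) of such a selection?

Subsets with value ≥ 79, sorted by total duration:
- #1+#5: duration 7, value 86
- #1+#6: duration 8, value 81
- #1+#5+#7: duration 9, value 103
- #1+#2+#5: duration 9, value 98
Minimum duration: 7 min.

7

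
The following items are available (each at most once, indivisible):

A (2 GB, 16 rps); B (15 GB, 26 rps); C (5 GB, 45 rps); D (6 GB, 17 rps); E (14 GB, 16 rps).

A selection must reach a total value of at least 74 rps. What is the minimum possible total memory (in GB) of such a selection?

Subsets with value ≥ 74, sorted by total memory:
- A+C+D: memory 13, value 78
- A+C+E: memory 21, value 77
Minimum memory: 13 GB.

13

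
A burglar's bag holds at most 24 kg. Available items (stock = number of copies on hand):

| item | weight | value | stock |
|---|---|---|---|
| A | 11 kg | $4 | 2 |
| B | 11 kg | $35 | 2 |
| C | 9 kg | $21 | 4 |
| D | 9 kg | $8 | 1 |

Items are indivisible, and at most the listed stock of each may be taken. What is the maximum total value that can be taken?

Best selections within weight 24 and stock limits:
- 2×B: weight 22, value 70
- 1×B + 1×C: weight 20, value 56
- 1×B + 1×D: weight 20, value 43
Best: $70.

$70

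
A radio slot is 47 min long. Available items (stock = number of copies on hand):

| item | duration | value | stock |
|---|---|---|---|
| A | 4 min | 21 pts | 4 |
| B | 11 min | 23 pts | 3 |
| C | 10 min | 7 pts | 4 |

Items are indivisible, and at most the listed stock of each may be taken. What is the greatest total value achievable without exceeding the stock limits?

Top feasible selections:
- 3×A + 3×B: duration 45, value 132
- 4×A + 2×B: duration 38, value 130
- 4×A + 1×B + 2×C: duration 47, value 121
- 3×A + 2×B + 1×C: duration 44, value 116
Best: 132 pts.

132 pts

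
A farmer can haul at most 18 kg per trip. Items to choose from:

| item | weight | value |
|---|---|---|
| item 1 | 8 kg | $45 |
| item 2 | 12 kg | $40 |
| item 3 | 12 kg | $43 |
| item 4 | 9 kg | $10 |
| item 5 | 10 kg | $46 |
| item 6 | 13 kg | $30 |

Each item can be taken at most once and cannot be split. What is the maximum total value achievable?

This is a 0/1 knapsack; check combinations near the capacity.
- item 1+item 5: weight 8+10=18, value 45+46=91
- item 1+item 4: weight 8+9=17, value 45+10=55
- item 5: weight 10, value 46
- item 1: weight 8, value 45
- item 3: weight 12, value 43
Best: $91.

$91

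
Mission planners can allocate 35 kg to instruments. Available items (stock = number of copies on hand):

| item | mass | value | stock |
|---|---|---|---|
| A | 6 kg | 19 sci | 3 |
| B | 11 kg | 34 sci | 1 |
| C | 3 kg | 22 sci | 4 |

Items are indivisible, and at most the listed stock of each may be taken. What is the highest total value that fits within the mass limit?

Best selections within mass 35 and stock limits:
- 2×A + 1×B + 4×C: mass 35, value 160
- 3×A + 4×C: mass 30, value 145
- 1×A + 1×B + 4×C: mass 29, value 141
- 2×A + 1×B + 3×C: mass 32, value 138
Best: 160 sci.

160 sci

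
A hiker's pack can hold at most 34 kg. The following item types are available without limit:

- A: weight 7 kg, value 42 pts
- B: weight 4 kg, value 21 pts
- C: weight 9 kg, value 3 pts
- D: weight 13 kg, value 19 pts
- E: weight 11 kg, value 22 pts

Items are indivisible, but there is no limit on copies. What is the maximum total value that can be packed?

Best value-per-unit is A at 42/7; filling with it alone gives 4×42 = 168.
Optimal mix: 4×A + 1×B → weight 32, value 189.

189 pts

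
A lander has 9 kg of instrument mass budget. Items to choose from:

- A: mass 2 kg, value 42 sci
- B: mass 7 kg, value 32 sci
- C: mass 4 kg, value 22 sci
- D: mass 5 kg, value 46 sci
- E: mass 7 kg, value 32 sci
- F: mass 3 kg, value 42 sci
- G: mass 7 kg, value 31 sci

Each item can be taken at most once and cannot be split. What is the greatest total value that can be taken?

This is a 0/1 knapsack; check combinations near the capacity.
- A+C+F: mass 2+4+3=9, value 42+22+42=106
- A+D: mass 2+5=7, value 42+46=88
- D+F: mass 5+3=8, value 46+42=88
- A+F: mass 2+3=5, value 42+42=84
Best: 106 sci.

106 sci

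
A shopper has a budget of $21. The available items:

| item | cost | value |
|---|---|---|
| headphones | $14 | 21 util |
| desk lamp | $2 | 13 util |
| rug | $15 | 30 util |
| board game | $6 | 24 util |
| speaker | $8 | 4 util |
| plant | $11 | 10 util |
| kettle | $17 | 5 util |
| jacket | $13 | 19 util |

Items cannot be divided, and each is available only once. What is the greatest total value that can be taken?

56 util

Check high-value combinations within $21:
- desk lamp+board game+jacket: cost 2+6+13=21, value 13+24+19=56
- rug+board game: cost 15+6=21, value 30+24=54
- desk lamp+board game+plant: cost 2+6+11=19, value 13+24+10=47
Best: 56 util.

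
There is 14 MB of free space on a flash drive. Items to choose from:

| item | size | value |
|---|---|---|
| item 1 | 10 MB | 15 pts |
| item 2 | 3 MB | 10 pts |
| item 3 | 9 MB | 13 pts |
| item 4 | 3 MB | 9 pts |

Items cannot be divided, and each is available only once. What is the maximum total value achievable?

Check high-value combinations within 14 MB:
- item 1+item 2: size 10+3=13, value 15+10=25
- item 1+item 4: size 10+3=13, value 15+9=24
- item 2+item 3: size 3+9=12, value 10+13=23
Best: 25 pts.

25 pts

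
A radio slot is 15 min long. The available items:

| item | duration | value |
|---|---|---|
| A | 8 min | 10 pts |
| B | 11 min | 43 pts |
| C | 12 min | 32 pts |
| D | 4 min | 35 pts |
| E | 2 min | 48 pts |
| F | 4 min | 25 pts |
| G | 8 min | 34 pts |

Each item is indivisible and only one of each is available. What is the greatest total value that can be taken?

This is a 0/1 knapsack; check combinations near the capacity.
- D+E+G: duration 4+2+8=14, value 35+48+34=117
- D+E+F: duration 4+2+4=10, value 35+48+25=108
- E+F+G: duration 2+4+8=14, value 48+25+34=107
- A+D+E: duration 8+4+2=14, value 10+35+48=93
- B+E: duration 11+2=13, value 43+48=91
Best: 117 pts.

117 pts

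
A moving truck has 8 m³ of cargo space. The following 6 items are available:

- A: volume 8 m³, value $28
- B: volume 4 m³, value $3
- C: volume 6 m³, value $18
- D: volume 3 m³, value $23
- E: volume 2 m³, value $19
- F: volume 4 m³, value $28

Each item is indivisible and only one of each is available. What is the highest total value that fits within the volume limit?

This is a 0/1 knapsack; check combinations near the capacity.
- D+F: volume 3+4=7, value 23+28=51
- E+F: volume 2+4=6, value 19+28=47
- D+E: volume 3+2=5, value 23+19=42
- C+E: volume 6+2=8, value 18+19=37
- B+F: volume 4+4=8, value 3+28=31
Best: $51.

$51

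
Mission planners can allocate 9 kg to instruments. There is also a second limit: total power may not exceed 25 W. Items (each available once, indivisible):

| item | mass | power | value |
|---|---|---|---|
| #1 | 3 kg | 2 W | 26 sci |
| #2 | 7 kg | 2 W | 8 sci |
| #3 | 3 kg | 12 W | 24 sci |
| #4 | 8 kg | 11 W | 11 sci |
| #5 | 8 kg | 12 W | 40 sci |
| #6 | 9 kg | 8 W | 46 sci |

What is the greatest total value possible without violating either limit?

50 sci

Feasible sets respecting both limits:
- #1+#3: mass 6, power 14, value 50
- #6: mass 9, power 8, value 46
- #5: mass 8, power 12, value 40
- #1: mass 3, power 2, value 26
Best: 50 sci.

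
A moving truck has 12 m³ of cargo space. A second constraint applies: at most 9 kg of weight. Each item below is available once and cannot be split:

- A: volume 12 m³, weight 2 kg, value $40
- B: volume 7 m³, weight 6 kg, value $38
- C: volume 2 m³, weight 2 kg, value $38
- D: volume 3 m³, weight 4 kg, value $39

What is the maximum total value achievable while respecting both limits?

$77

Feasible sets respecting both limits:
- C+D: volume 5, weight 6, value 77
- B+C: volume 9, weight 8, value 76
- A: volume 12, weight 2, value 40
Best: $77.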